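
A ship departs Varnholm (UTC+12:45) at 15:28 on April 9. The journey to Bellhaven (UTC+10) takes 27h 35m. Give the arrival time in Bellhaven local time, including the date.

Convert departure to UTC: 15:28 − 12:45 = 02:43 UTC on Apr 9.
Add 27 hours 35 minutes travel time → 06:18 UTC (Apr 10).
Bellhaven is UTC+10:00, so local arrival = 06:18 + 10:00 = 16:18 on Apr 10.

16:18 on Apr 10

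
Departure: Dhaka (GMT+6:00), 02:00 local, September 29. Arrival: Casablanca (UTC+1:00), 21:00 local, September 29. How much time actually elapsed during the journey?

24 hours

Casablanca is 5:00 behind Dhaka.
Clock-face elapsed time (ignoring zones) is 19 hours.
Actual elapsed = 19 hours + 5:00 = 24 hours.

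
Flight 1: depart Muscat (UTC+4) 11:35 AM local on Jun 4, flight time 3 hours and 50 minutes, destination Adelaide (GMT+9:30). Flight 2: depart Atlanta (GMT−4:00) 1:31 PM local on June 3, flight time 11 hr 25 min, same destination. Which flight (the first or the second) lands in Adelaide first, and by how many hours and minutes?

the second, by 6 hours 29 minutes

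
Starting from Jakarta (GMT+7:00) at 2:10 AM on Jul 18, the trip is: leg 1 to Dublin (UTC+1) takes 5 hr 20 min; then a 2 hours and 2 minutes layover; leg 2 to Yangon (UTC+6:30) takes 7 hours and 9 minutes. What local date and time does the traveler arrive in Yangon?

4:11 PM on Jul 18

Convert departure to UTC: 2:10 AM − 7:00 = 7:10 PM UTC on Jul 17.
Add 5 hours 20 minutes leg 1 → 12:30 AM UTC (Jul 18).
Add 2 hours and 2 minutes layover in Dublin → 2:32 AM UTC.
Add 7 hours and 9 minutes leg 2 → 9:41 AM UTC.
Yangon is UTC+6:30, so local arrival = 9:41 AM + 6:30 = 4:11 PM on Jul 18.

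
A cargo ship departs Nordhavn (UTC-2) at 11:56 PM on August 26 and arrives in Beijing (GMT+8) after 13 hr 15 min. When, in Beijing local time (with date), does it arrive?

Convert departure to UTC: 11:56 PM + 2:00 = 1:56 AM UTC on Aug 27.
Add 13 hours 15 minutes travel time → 3:11 PM UTC.
Beijing is UTC+8:00, so local arrival = 3:11 PM + 8:00 = 11:11 PM on Aug 27.

11:11 PM on August 27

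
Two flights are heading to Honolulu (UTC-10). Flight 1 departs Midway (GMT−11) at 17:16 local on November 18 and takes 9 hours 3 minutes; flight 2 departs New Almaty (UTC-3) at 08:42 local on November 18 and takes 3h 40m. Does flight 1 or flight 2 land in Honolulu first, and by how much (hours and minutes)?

Flight 1 in UTC: 17:16 + 11:00 = 04:16 on Nov 19.
+9 hours 3 minutes → arrive 13:19 UTC on Nov 19.
Flight 2 in UTC: 08:42 + 3:00 = 11:42 on Nov 18.
+3 hours 40 minutes → arrive 15:22 UTC on Nov 18.
Flight 2 lands earlier by 21 hours 57 minutes.

the second, by 21 hours 57 minutes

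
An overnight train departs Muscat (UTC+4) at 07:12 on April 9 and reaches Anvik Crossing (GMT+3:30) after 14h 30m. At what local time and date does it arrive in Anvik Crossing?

21:12 on Apr 9

Convert departure to UTC: 07:12 − 4:00 = 03:12 UTC on Apr 9.
Add 14 hours and 30 minutes travel time → 17:42 UTC.
Anvik Crossing is UTC+3:30, so local arrival = 17:42 + 3:30 = 21:12 on Apr 9.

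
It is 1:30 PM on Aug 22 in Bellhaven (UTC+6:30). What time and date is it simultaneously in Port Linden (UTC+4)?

11:00 AM on August 22

In UTC: 1:30 PM − 6:30 = 7:00 AM on Aug 22.
Port Linden is UTC+4:00: 7:00 AM + 4:00 = 11:00 AM on Aug 22.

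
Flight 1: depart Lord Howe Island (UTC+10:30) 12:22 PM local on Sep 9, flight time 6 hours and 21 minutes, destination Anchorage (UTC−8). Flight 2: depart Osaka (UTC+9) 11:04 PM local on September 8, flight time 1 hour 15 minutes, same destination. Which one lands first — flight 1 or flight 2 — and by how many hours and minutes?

Flight 1 in UTC: 12:22 PM − 10:30 = 1:52 AM on Sep 9.
+6 hours and 21 minutes → arrive 8:13 AM UTC on Sep 9.
Flight 2 in UTC: 11:04 PM − 9:00 = 2:04 PM on Sep 8.
+1 hour and 15 minutes → arrive 3:19 PM UTC on Sep 8.
Flight 2 lands earlier by 16 hours 54 minutes.

the second, by 16 hours 54 minutes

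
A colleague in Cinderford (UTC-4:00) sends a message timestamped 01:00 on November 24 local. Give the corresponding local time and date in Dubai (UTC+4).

09:00 on Nov 24

In UTC: 01:00 + 4:00 = 05:00 on Nov 24.
Dubai is UTC+4:00: 05:00 + 4:00 = 09:00 on Nov 24.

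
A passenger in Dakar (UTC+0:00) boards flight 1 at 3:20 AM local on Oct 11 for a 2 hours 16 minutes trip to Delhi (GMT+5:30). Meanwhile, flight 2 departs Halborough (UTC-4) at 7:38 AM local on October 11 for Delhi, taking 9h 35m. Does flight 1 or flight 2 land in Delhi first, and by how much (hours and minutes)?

Flight 1 departs at 3:20 AM UTC (Oct 11).
+2 hours and 16 minutes → arrive 5:36 AM UTC on Oct 11.
Flight 2 in UTC: 7:38 AM + 4:00 = 11:38 AM on Oct 11.
+9 hours 35 minutes → arrive 9:13 PM UTC on Oct 11.
Flight 1 lands earlier by 15 hours 37 minutes.

the first, by 15 hours 37 minutes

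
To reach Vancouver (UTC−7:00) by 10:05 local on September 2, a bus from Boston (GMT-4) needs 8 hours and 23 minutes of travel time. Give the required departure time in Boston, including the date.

04:42 on September 2

Target arrival in UTC: 10:05 + 7:00 = 17:05 on Sep 2.
Subtract 8 hours and 23 minutes → departure 08:42 UTC on Sep 2.
Boston is UTC−4:00: 08:42 − 4:00 = 04:42 on Sep 2.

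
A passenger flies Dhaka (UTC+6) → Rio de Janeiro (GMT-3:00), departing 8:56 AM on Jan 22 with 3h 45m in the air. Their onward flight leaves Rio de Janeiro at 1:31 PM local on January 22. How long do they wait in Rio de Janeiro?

Convert departure to UTC: 8:56 AM − 6:00 = 2:56 AM UTC on Jan 22.
Add 3 hours and 45 minutes flight time → 6:41 AM UTC.
Rio de Janeiro is UTC−3:00, so local arrival = 6:41 AM − 3:00 = 3:41 AM on Jan 22.
Layover = 1:31 PM − 3:41 AM = 9 hours 50 minutes.

9 hours 50 minutes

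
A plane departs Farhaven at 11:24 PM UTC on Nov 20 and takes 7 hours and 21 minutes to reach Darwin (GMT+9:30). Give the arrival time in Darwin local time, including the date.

4:15 PM on November 21

Departure is given in UTC: 11:24 PM on Nov 20.
Add 7 hours and 21 minutes → 6:45 AM UTC (Nov 21).
Darwin is UTC+9:30: 6:45 AM + 9:30 = 4:15 PM on Nov 21.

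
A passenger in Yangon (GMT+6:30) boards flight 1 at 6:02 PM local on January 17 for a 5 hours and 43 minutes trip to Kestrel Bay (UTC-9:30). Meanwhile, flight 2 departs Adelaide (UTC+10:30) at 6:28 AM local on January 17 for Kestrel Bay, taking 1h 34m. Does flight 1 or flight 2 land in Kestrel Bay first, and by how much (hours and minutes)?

the second, by 19 hours 43 minutes

Flight 1 in UTC: 6:02 PM − 6:30 = 11:32 AM on Jan 17.
+5 hours 43 minutes → arrive 5:15 PM UTC on Jan 17.
Flight 2 in UTC: 6:28 AM − 10:30 = 7:58 PM on Jan 16.
+1 hour 34 minutes → arrive 9:32 PM UTC on Jan 16.
Flight 2 lands earlier by 19 hours 43 minutes.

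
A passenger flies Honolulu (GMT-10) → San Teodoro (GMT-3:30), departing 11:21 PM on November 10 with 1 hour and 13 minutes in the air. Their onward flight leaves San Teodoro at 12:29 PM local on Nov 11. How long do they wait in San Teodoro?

5 hours 25 minutes

Convert departure to UTC: 11:21 PM + 10:00 = 9:21 AM UTC on Nov 11.
Add 1 hour and 13 minutes flight time → 10:34 AM UTC.
San Teodoro is UTC−3:30, so local arrival = 10:34 AM − 3:30 = 7:04 AM on Nov 11.
Layover = 12:29 PM − 7:04 AM = 5 hours 25 minutes.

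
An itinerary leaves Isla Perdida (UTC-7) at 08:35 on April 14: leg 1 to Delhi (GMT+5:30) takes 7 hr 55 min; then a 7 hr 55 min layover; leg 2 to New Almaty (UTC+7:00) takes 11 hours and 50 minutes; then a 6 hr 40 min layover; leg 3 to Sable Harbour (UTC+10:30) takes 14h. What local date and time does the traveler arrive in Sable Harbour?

02:25 on April 17

Convert departure to UTC: 08:35 + 7:00 = 15:35 UTC on Apr 14.
Add 7 hours and 55 minutes leg 1 → 23:30 UTC.
Add 7 hours and 55 minutes layover in Delhi → 07:25 UTC (Apr 15).
Add 11 hours and 50 minutes leg 2 → 19:15 UTC.
Add 6 hours 40 minutes layover in New Almaty → 01:55 UTC (Apr 16).
Add 14 hours leg 3 → 15:55 UTC.
Sable Harbour is UTC+10:30, so local arrival = 15:55 + 10:30 = 02:25 on Apr 17.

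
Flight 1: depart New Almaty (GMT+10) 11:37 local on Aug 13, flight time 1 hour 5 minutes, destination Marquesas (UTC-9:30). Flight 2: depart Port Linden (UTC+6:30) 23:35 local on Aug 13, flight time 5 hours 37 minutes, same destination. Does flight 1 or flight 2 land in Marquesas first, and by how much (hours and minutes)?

Flight 1 in UTC: 11:37 − 10:00 = 01:37 on Aug 13.
+1 hour and 5 minutes → arrive 02:42 UTC on Aug 13.
Flight 2 in UTC: 23:35 − 6:30 = 17:05 on Aug 13.
+5 hours 37 minutes → arrive 22:42 UTC on Aug 13.
Flight 1 lands earlier by 20 hours.

the first, by 20 hours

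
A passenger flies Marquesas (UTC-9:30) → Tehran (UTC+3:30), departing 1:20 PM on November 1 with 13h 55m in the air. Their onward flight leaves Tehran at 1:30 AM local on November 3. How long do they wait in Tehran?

9 hours 15 minutes

Convert departure to UTC: 1:20 PM + 9:30 = 10:50 PM UTC on Nov 1.
Add 13 hours 55 minutes flight time → 12:45 PM UTC (Nov 2).
Tehran is UTC+3:30, so local arrival = 12:45 PM + 3:30 = 4:15 PM on Nov 2.
Layover = 1:30 AM − 4:15 PM (+1 day) = 9 hours 15 minutes.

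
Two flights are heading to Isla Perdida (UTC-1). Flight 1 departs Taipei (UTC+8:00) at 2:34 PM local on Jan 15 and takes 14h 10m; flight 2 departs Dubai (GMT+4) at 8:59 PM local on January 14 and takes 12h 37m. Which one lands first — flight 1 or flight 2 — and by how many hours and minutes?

the second, by 15 hours 8 minutes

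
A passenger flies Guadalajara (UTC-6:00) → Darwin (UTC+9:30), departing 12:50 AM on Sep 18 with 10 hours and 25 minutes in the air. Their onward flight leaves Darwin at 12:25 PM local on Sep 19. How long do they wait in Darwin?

Convert departure to UTC: 12:50 AM + 6:00 = 6:50 AM UTC on Sep 18.
Add 10 hours and 25 minutes flight time → 5:15 PM UTC.
Darwin is UTC+9:30, so local arrival = 5:15 PM + 9:30 = 2:45 AM on Sep 19.
Layover = 12:25 PM − 2:45 AM = 9 hours 40 minutes.

9 hours 40 minutes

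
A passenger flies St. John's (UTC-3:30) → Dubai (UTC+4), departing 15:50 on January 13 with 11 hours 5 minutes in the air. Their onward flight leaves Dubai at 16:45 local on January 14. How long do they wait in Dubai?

6 hours 20 minutes

Convert departure to UTC: 15:50 + 3:30 = 19:20 UTC on Jan 13.
Add 11 hours and 5 minutes flight time → 06:25 UTC (Jan 14).
Dubai is UTC+4:00, so local arrival = 06:25 + 4:00 = 10:25 on Jan 14.
Layover = 16:45 − 10:25 = 6 hours 20 minutes.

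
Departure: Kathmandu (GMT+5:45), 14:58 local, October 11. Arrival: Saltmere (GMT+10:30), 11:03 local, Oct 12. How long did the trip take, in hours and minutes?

15 hours 20 minutes

Departure in UTC: 14:58 − 5:45 = 09:13 on Oct 11.
Arrival in UTC: 11:03 − 10:30 = 00:33 on Oct 12.
Elapsed = 00:33 − 09:13 (+1 day) = 15 hours 20 minutes.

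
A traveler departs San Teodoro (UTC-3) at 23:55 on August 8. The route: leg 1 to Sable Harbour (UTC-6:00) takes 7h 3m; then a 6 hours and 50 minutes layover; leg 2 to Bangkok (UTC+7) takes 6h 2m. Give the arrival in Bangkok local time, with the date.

Convert departure to UTC: 23:55 + 3:00 = 02:55 UTC on Aug 9.
Add 7 hours and 3 minutes leg 1 → 09:58 UTC.
Add 6 hours and 50 minutes layover in Sable Harbour → 16:48 UTC.
Add 6 hours 2 minutes leg 2 → 22:50 UTC.
Bangkok is UTC+7:00, so local arrival = 22:50 + 7:00 = 05:50 on Aug 10.

05:50 on August 10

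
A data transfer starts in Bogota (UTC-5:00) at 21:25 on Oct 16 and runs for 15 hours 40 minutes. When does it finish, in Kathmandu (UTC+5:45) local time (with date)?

23:50 on October 17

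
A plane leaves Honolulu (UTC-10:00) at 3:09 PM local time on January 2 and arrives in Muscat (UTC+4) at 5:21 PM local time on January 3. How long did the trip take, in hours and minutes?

Departure in UTC: 3:09 PM + 10:00 = 1:09 AM on Jan 3.
Arrival in UTC: 5:21 PM − 4:00 = 1:21 PM on Jan 3.
Elapsed = 1:21 PM − 1:09 AM = 12 hours 12 minutes.

12 hours 12 minutes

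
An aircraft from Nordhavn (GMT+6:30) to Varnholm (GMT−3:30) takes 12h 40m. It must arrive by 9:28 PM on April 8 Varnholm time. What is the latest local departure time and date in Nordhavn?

Target arrival in UTC: 9:28 PM + 3:30 = 12:58 AM on Apr 9.
Subtract 12 hours and 40 minutes → departure 12:18 PM UTC on Apr 8.
Nordhavn is UTC+6:30: 12:18 PM + 6:30 = 6:48 PM on Apr 8.

6:48 PM on April 8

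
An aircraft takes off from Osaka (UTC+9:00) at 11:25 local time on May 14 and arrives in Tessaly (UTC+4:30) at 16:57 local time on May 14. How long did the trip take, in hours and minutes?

Departure in UTC: 11:25 − 9:00 = 02:25 on May 14.
Arrival in UTC: 16:57 − 4:30 = 12:27 on May 14.
Elapsed = 12:27 − 02:25 = 10 hours 2 minutes.

10 hours 2 minutes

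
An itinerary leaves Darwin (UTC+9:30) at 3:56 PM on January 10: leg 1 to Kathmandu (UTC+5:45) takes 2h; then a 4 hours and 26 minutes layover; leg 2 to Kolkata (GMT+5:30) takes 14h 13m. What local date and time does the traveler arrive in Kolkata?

Convert departure to UTC: 3:56 PM − 9:30 = 6:26 AM UTC on Jan 10.
Add 2 hours leg 1 → 8:26 AM UTC.
Add 4 hours 26 minutes layover in Kathmandu → 12:52 PM UTC.
Add 14 hours 13 minutes leg 2 → 3:05 AM UTC (Jan 11).
Kolkata is UTC+5:30, so local arrival = 3:05 AM + 5:30 = 8:35 AM on Jan 11.

8:35 AM on Jan 11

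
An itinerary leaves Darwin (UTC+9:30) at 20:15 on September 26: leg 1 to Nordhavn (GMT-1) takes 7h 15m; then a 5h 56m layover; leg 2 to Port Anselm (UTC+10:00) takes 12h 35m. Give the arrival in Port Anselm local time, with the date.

22:31 on Sep 27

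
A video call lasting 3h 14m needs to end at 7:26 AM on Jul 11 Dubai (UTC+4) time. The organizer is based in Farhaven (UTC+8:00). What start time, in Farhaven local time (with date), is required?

8:12 AM on July 11

Target end time in UTC: 7:26 AM − 4:00 = 3:26 AM on Jul 11.
Subtract 3 hours 14 minutes → start 12:12 AM UTC on Jul 11.
Farhaven is UTC+8:00: 12:12 AM + 8:00 = 8:12 AM on Jul 11.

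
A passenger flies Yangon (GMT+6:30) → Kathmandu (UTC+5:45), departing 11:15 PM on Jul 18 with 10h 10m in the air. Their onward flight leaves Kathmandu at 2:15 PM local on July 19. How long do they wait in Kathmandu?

5 hours 35 minutes

Convert departure to UTC: 11:15 PM − 6:30 = 4:45 PM UTC on Jul 18.
Add 10 hours 10 minutes flight time → 2:55 AM UTC (Jul 19).
Kathmandu is UTC+5:45, so local arrival = 2:55 AM + 5:45 = 8:40 AM on Jul 19.
Layover = 2:15 PM − 8:40 AM = 5 hours 35 minutes.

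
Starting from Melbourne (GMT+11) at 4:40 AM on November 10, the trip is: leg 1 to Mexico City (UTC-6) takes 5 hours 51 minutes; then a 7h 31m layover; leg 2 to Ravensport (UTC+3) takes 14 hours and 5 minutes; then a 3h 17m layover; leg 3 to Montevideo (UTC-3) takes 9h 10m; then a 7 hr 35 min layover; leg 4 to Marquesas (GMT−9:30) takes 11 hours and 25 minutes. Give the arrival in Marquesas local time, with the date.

Convert departure to UTC: 4:40 AM − 11:00 = 5:40 PM UTC on Nov 9.
Add 5 hours and 51 minutes leg 1 → 11:31 PM UTC.
Add 7 hours and 31 minutes layover in Mexico City → 7:02 AM UTC (Nov 10).
Add 14 hours 5 minutes leg 2 → 9:07 PM UTC.
Add 3 hours and 17 minutes layover in Ravensport → 12:24 AM UTC (Nov 11).
Add 9 hours and 10 minutes leg 3 → 9:34 AM UTC.
Add 7 hours 35 minutes layover in Montevideo → 5:09 PM UTC.
Add 11 hours 25 minutes leg 4 → 4:34 AM UTC (Nov 12).
Marquesas is UTC−9:30, so local arrival = 4:34 AM − 9:30 = 7:04 PM on Nov 11.

7:04 PM on November 11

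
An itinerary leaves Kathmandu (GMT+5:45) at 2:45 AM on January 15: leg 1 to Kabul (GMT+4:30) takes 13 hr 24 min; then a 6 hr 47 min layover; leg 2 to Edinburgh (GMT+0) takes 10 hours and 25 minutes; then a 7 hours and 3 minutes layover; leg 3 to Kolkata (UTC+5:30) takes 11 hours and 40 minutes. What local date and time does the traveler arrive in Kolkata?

3:49 AM on January 17

Convert departure to UTC: 2:45 AM − 5:45 = 9:00 PM UTC on Jan 14.
Add 13 hours 24 minutes leg 1 → 10:24 AM UTC (Jan 15).
Add 6 hours and 47 minutes layover in Kabul → 5:11 PM UTC.
Add 10 hours 25 minutes leg 2 → 3:36 AM UTC (Jan 16).
Add 7 hours 3 minutes layover in Edinburgh → 10:39 AM UTC.
Add 11 hours 40 minutes leg 3 → 10:19 PM UTC.
Kolkata is UTC+5:30, so local arrival = 10:19 PM + 5:30 = 3:49 AM on Jan 17.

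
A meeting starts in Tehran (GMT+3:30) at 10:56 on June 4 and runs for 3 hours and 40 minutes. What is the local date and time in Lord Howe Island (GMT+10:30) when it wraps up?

Convert start to UTC: 10:56 − 3:30 = 07:26 UTC on Jun 4.
Add 3 hours 40 minutes duration → 11:06 UTC.
Lord Howe Island is UTC+10:30, so local end time = 11:06 + 10:30 = 21:36 on Jun 4.

21:36 on Jun 4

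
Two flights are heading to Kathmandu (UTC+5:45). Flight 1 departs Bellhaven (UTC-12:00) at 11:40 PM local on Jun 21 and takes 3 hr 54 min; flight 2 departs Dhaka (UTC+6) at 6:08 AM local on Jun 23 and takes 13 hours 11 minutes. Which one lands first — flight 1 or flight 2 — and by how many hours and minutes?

the first, by 21 hours 45 minutes

Flight 1 in UTC: 11:40 PM + 12:00 = 11:40 AM on Jun 22.
+3 hours and 54 minutes → arrive 3:34 PM UTC on Jun 22.
Flight 2 in UTC: 6:08 AM − 6:00 = 12:08 AM on Jun 23.
+13 hours and 11 minutes → arrive 1:19 PM UTC on Jun 23.
Flight 1 lands earlier by 21 hours 45 minutes.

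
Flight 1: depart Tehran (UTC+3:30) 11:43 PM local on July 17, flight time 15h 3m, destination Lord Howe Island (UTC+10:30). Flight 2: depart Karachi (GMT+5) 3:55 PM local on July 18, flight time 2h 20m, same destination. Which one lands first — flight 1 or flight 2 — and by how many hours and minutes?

the first, by 1 hour 59 minutes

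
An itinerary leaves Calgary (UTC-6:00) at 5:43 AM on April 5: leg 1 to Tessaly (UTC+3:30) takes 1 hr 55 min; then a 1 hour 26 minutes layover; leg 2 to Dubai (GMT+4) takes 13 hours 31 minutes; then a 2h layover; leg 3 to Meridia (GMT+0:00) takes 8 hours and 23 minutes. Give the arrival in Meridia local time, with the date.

2:58 PM on April 6

Convert departure to UTC: 5:43 AM + 6:00 = 11:43 AM UTC on Apr 5.
Add 1 hour and 55 minutes leg 1 → 1:38 PM UTC.
Add 1 hour and 26 minutes layover in Tessaly → 3:04 PM UTC.
Add 13 hours 31 minutes leg 2 → 4:35 AM UTC (Apr 6).
Add 2 hours layover in Dubai → 6:35 AM UTC.
Add 8 hours 23 minutes leg 3 → 2:58 PM UTC.
Meridia is UTC+0, so local arrival is the same: 2:58 PM on Apr 6.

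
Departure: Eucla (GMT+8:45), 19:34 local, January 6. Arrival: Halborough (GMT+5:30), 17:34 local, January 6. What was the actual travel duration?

1 hour 15 minutes

Halborough is 3:15 behind Eucla.
Clock-face elapsed time (ignoring zones) is −2 hours.
Actual elapsed = −2 hours + 3:15 = 1 hour 15 minutes.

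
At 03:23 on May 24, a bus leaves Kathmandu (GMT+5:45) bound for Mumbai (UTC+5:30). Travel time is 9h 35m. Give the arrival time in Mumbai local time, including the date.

Convert departure to UTC: 03:23 − 5:45 = 21:38 UTC on May 23.
Add 9 hours and 35 minutes travel time → 07:13 UTC (May 24).
Mumbai is UTC+5:30, so local arrival = 07:13 + 5:30 = 12:43 on May 24.

12:43 on May 24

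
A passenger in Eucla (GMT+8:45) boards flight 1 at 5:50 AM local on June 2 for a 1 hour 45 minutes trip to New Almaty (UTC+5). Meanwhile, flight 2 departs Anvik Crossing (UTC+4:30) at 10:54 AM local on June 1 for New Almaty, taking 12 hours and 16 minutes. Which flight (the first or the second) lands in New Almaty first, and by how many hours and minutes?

the second, by 4 hours 10 minutes

Flight 1 in UTC: 5:50 AM − 8:45 = 9:05 PM on Jun 1.
+1 hour and 45 minutes → arrive 10:50 PM UTC on Jun 1.
Flight 2 in UTC: 10:54 AM − 4:30 = 6:24 AM on Jun 1.
+12 hours 16 minutes → arrive 6:40 PM UTC on Jun 1.
Flight 2 lands earlier by 4 hours 10 minutes.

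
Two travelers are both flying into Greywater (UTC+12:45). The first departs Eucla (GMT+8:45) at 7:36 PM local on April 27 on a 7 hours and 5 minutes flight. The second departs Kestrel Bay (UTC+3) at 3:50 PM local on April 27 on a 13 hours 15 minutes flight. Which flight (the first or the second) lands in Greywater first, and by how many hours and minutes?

the first, by 8 hours 9 minutes

Flight 1 in UTC: 7:36 PM − 8:45 = 10:51 AM on Apr 27.
+7 hours 5 minutes → arrive 5:56 PM UTC on Apr 27.
Flight 2 in UTC: 3:50 PM − 3:00 = 12:50 PM on Apr 27.
+13 hours 15 minutes → arrive 2:05 AM UTC on Apr 28.
Flight 1 lands earlier by 8 hours 9 minutes.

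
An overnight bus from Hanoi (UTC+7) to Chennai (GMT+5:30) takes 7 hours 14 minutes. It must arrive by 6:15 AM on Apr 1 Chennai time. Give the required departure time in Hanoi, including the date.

Target arrival in UTC: 6:15 AM − 5:30 = 12:45 AM on Apr 1.
Subtract 7 hours and 14 minutes → departure 5:31 PM UTC on Mar 31.
Hanoi is UTC+7:00: 5:31 PM + 7:00 = 12:31 AM on Apr 1.

12:31 AM on Apr 1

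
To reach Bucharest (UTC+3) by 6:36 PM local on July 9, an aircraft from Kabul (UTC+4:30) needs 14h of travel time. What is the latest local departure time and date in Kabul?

6:06 AM on July 9

Target arrival in UTC: 6:36 PM − 3:00 = 3:36 PM on Jul 9.
Subtract 14 hours → departure 1:36 AM UTC on Jul 9.
Kabul is UTC+4:30: 1:36 AM + 4:30 = 6:06 AM on Jul 9.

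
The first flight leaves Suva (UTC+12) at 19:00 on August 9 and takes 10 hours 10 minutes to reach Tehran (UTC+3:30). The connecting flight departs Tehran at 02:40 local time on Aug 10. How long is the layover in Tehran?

Convert departure to UTC: 19:00 − 12:00 = 07:00 UTC on Aug 9.
Add 10 hours and 10 minutes flight time → 17:10 UTC.
Tehran is UTC+3:30, so local arrival = 17:10 + 3:30 = 20:40 on Aug 9.
Layover = 02:40 − 20:40 (+1 day) = 6 hours.

6 hours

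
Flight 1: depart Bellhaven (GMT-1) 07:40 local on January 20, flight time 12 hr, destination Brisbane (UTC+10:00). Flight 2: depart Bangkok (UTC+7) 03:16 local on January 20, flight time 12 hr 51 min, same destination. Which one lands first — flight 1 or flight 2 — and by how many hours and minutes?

the second, by 11 hours 33 minutes

Flight 1 in UTC: 07:40 + 1:00 = 08:40 on Jan 20.
+12 hours → arrive 20:40 UTC on Jan 20.
Flight 2 in UTC: 03:16 − 7:00 = 20:16 on Jan 19.
+12 hours 51 minutes → arrive 09:07 UTC on Jan 20.
Flight 2 lands earlier by 11 hours 33 minutes.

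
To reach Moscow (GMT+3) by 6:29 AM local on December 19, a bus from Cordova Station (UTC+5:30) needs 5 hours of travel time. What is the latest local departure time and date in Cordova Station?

Target arrival in UTC: 6:29 AM − 3:00 = 3:29 AM on Dec 19.
Subtract 5 hours → departure 10:29 PM UTC on Dec 18.
Cordova Station is UTC+5:30: 10:29 PM + 5:30 = 3:59 AM on Dec 19.

3:59 AM on Dec 19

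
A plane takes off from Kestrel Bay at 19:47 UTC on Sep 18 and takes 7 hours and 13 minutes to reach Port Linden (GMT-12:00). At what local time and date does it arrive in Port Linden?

Departure is given in UTC: 19:47 on Sep 18.
Add 7 hours 13 minutes → 03:00 UTC (Sep 19).
Port Linden is UTC−12:00: 03:00 − 12:00 = 15:00 on Sep 18.

15:00 on September 18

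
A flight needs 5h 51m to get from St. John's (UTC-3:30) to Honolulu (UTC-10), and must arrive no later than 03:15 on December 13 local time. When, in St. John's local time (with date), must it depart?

03:54 on December 13

Target arrival in UTC: 03:15 + 10:00 = 13:15 on Dec 13.
Subtract 5 hours and 51 minutes → departure 07:24 UTC on Dec 13.
St. John's is UTC−3:30: 07:24 − 3:30 = 03:54 on Dec 13.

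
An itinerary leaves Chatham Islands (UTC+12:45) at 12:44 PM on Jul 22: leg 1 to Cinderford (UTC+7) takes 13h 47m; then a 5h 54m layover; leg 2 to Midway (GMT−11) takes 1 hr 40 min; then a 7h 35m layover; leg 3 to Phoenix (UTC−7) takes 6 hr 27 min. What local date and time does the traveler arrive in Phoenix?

Convert departure to UTC: 12:44 PM − 12:45 = 11:59 PM UTC on Jul 21.
Add 13 hours 47 minutes leg 1 → 1:46 PM UTC (Jul 22).
Add 5 hours and 54 minutes layover in Cinderford → 7:40 PM UTC.
Add 1 hour 40 minutes leg 2 → 9:20 PM UTC.
Add 7 hours and 35 minutes layover in Midway → 4:55 AM UTC (Jul 23).
Add 6 hours 27 minutes leg 3 → 11:22 AM UTC.
Phoenix is UTC−7:00, so local arrival = 11:22 AM − 7:00 = 4:22 AM on Jul 23.

4:22 AM on Jul 23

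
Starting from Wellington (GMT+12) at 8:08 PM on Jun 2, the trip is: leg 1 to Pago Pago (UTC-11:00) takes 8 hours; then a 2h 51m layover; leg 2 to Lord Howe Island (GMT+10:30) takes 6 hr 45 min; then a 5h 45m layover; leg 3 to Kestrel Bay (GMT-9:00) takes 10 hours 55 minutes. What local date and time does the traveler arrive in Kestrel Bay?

Convert departure to UTC: 8:08 PM − 12:00 = 8:08 AM UTC on Jun 2.
Add 8 hours leg 1 → 4:08 PM UTC.
Add 2 hours and 51 minutes layover in Pago Pago → 6:59 PM UTC.
Add 6 hours 45 minutes leg 2 → 1:44 AM UTC (Jun 3).
Add 5 hours 45 minutes layover in Lord Howe Island → 7:29 AM UTC.
Add 10 hours 55 minutes leg 3 → 6:24 PM UTC.
Kestrel Bay is UTC−9:00, so local arrival = 6:24 PM − 9:00 = 9:24 AM on Jun 3.

9:24 AM on June 3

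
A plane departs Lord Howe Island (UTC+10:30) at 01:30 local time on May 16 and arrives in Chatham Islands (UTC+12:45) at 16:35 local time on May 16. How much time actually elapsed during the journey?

12 hours 50 minutes

Departure in UTC: 01:30 − 10:30 = 15:00 on May 15.
Arrival in UTC: 16:35 − 12:45 = 03:50 on May 16.
Elapsed = 03:50 − 15:00 (+1 day) = 12 hours 50 minutes.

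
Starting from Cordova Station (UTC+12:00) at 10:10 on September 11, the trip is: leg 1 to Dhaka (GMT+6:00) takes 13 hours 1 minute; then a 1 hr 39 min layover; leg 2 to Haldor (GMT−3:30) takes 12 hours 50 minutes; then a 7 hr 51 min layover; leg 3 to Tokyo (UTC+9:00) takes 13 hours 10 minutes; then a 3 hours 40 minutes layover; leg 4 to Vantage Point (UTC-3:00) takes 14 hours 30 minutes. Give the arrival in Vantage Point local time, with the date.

Convert departure to UTC: 10:10 − 12:00 = 22:10 UTC on Sep 10.
Add 13 hours and 1 minute leg 1 → 11:11 UTC (Sep 11).
Add 1 hour 39 minutes layover in Dhaka → 12:50 UTC.
Add 12 hours and 50 minutes leg 2 → 01:40 UTC (Sep 12).
Add 7 hours and 51 minutes layover in Haldor → 09:31 UTC.
Add 13 hours and 10 minutes leg 3 → 22:41 UTC.
Add 3 hours 40 minutes layover in Tokyo → 02:21 UTC (Sep 13).
Add 14 hours 30 minutes leg 4 → 16:51 UTC.
Vantage Point is UTC−3:00, so local arrival = 16:51 − 3:00 = 13:51 on Sep 13.

13:51 on Sep 13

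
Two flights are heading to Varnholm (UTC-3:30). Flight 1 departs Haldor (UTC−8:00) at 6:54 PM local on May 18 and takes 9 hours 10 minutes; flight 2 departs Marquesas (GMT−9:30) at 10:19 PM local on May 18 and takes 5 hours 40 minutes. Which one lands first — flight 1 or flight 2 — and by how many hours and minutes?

Flight 1 in UTC: 6:54 PM + 8:00 = 2:54 AM on May 19.
+9 hours 10 minutes → arrive 12:04 PM UTC on May 19.
Flight 2 in UTC: 10:19 PM + 9:30 = 7:49 AM on May 19.
+5 hours 40 minutes → arrive 1:29 PM UTC on May 19.
Flight 1 lands earlier by 1 hour 25 minutes.

the first, by 1 hour 25 minutes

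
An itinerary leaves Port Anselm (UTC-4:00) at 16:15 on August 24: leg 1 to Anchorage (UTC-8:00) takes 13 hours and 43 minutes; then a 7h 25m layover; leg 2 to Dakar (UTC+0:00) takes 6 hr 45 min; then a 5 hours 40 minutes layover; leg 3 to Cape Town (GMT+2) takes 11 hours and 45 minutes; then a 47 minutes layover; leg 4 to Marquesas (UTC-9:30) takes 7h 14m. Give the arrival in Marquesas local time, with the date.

16:04 on August 26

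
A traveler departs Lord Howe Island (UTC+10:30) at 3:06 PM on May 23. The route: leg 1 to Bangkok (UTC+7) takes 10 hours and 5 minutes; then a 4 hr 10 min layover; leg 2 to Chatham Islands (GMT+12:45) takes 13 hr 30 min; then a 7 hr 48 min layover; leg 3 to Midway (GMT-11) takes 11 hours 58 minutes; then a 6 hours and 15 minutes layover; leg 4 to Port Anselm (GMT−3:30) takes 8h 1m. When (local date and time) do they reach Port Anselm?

Convert departure to UTC: 3:06 PM − 10:30 = 4:36 AM UTC on May 23.
Add 10 hours 5 minutes leg 1 → 2:41 PM UTC.
Add 4 hours and 10 minutes layover in Bangkok → 6:51 PM UTC.
Add 13 hours 30 minutes leg 2 → 8:21 AM UTC (May 24).
Add 7 hours 48 minutes layover in Chatham Islands → 4:09 PM UTC.
Add 11 hours 58 minutes leg 3 → 4:07 AM UTC (May 25).
Add 6 hours and 15 minutes layover in Midway → 10:22 AM UTC.
Add 8 hours 1 minute leg 4 → 6:23 PM UTC.
Port Anselm is UTC−3:30, so local arrival = 6:23 PM − 3:30 = 2:53 PM on May 25.

2:53 PM on May 25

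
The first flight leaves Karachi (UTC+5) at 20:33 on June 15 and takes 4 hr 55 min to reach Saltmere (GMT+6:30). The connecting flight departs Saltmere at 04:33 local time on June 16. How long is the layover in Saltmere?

Convert departure to UTC: 20:33 − 5:00 = 15:33 UTC on Jun 15.
Add 4 hours and 55 minutes flight time → 20:28 UTC.
Saltmere is UTC+6:30, so local arrival = 20:28 + 6:30 = 02:58 on Jun 16.
Layover = 04:33 − 02:58 = 1 hour 35 minutes.

1 hour 35 minutes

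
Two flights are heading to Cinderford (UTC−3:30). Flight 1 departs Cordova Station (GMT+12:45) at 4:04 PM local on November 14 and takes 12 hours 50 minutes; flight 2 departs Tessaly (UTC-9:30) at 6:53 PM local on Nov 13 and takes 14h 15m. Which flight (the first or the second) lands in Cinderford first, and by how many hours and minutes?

the first, by 2 hours 29 minutes

Flight 1 in UTC: 4:04 PM − 12:45 = 3:19 AM on Nov 14.
+12 hours 50 minutes → arrive 4:09 PM UTC on Nov 14.
Flight 2 in UTC: 6:53 PM + 9:30 = 4:23 AM on Nov 14.
+14 hours 15 minutes → arrive 6:38 PM UTC on Nov 14.
Flight 1 lands earlier by 2 hours 29 minutes.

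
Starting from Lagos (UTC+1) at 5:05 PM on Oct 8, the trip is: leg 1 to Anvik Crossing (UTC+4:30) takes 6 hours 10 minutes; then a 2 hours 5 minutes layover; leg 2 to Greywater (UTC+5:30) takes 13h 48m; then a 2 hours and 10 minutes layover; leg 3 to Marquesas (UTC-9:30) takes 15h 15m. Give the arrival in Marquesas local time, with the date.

Convert departure to UTC: 5:05 PM − 1:00 = 4:05 PM UTC on Oct 8.
Add 6 hours 10 minutes leg 1 → 10:15 PM UTC.
Add 2 hours and 5 minutes layover in Anvik Crossing → 12:20 AM UTC (Oct 9).
Add 13 hours and 48 minutes leg 2 → 2:08 PM UTC.
Add 2 hours and 10 minutes layover in Greywater → 4:18 PM UTC.
Add 15 hours 15 minutes leg 3 → 7:33 AM UTC (Oct 10).
Marquesas is UTC−9:30, so local arrival = 7:33 AM − 9:30 = 10:03 PM on Oct 9.

10:03 PM on October 9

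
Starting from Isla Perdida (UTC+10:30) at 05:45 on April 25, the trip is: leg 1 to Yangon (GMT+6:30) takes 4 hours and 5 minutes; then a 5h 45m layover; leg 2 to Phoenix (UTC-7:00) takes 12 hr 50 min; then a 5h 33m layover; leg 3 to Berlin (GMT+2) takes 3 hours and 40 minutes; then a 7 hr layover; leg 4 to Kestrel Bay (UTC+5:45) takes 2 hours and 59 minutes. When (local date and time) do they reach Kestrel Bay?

18:52 on Apr 26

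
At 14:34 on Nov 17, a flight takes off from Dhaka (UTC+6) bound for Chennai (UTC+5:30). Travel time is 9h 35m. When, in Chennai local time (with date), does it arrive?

23:39 on Nov 17

Convert departure to UTC: 14:34 − 6:00 = 08:34 UTC on Nov 17.
Add 9 hours and 35 minutes travel time → 18:09 UTC.
Chennai is UTC+5:30, so local arrival = 18:09 + 5:30 = 23:39 on Nov 17.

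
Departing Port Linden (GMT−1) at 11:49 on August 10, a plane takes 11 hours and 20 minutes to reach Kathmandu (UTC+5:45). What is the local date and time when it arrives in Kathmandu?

05:54 on Aug 11

Convert departure to UTC: 11:49 + 1:00 = 12:49 UTC on Aug 10.
Add 11 hours and 20 minutes travel time → 00:09 UTC (Aug 11).
Kathmandu is UTC+5:45, so local arrival = 00:09 + 5:45 = 05:54 on Aug 11.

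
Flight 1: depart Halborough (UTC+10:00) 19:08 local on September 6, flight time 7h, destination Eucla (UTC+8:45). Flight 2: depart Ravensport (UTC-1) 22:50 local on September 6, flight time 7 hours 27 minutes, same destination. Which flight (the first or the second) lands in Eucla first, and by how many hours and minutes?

the first, by 15 hours 9 minutes

Flight 1 in UTC: 19:08 − 10:00 = 09:08 on Sep 6.
+7 hours → arrive 16:08 UTC on Sep 6.
Flight 2 in UTC: 22:50 + 1:00 = 23:50 on Sep 6.
+7 hours and 27 minutes → arrive 07:17 UTC on Sep 7.
Flight 1 lands earlier by 15 hours 9 minutes.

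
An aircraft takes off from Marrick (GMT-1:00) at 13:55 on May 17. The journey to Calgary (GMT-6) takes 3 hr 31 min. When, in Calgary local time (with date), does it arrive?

Convert departure to UTC: 13:55 + 1:00 = 14:55 UTC on May 17.
Add 3 hours 31 minutes travel time → 18:26 UTC.
Calgary is UTC−6:00, so local arrival = 18:26 − 6:00 = 12:26 on May 17.

12:26 on May 17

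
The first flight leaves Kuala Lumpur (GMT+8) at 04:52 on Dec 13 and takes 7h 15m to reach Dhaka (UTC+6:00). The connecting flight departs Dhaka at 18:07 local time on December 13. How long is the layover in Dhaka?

Convert departure to UTC: 04:52 − 8:00 = 20:52 UTC on Dec 12.
Add 7 hours 15 minutes flight time → 04:07 UTC (Dec 13).
Dhaka is UTC+6:00, so local arrival = 04:07 + 6:00 = 10:07 on Dec 13.
Layover = 18:07 − 10:07 = 8 hours.

8 hours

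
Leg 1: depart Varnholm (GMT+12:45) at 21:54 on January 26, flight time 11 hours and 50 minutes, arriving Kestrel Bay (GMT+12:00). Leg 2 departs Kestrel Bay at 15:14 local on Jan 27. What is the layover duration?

Convert departure to UTC: 21:54 − 12:45 = 09:09 UTC on Jan 26.
Add 11 hours and 50 minutes flight time → 20:59 UTC.
Kestrel Bay is UTC+12:00, so local arrival = 20:59 + 12:00 = 08:59 on Jan 27.
Layover = 15:14 − 08:59 = 6 hours 15 minutes.

6 hours 15 minutes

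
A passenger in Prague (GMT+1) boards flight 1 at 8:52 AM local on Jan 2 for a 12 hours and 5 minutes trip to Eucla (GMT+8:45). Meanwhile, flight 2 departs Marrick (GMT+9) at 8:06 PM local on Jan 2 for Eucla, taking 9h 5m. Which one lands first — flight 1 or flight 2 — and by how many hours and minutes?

the first, by 14 minutes

Flight 1 in UTC: 8:52 AM − 1:00 = 7:52 AM on Jan 2.
+12 hours and 5 minutes → arrive 7:57 PM UTC on Jan 2.
Flight 2 in UTC: 8:06 PM − 9:00 = 11:06 AM on Jan 2.
+9 hours and 5 minutes → arrive 8:11 PM UTC on Jan 2.
Flight 1 lands earlier by 14 minutes.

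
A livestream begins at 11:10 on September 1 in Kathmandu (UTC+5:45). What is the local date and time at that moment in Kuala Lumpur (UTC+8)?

13:25 on September 1

In UTC: 11:10 − 5:45 = 05:25 on Sep 1.
Kuala Lumpur is UTC+8:00: 05:25 + 8:00 = 13:25 on Sep 1.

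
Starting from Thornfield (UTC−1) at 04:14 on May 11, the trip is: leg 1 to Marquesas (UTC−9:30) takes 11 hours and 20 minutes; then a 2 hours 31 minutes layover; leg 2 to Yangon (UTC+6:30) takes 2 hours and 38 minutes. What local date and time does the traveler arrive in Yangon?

Convert departure to UTC: 04:14 + 1:00 = 05:14 UTC on May 11.
Add 11 hours 20 minutes leg 1 → 16:34 UTC.
Add 2 hours 31 minutes layover in Marquesas → 19:05 UTC.
Add 2 hours and 38 minutes leg 2 → 21:43 UTC.
Yangon is UTC+6:30, so local arrival = 21:43 + 6:30 = 04:13 on May 12.

04:13 on May 12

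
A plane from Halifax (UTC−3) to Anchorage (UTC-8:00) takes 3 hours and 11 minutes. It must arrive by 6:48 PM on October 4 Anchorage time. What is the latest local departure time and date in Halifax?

Target arrival in UTC: 6:48 PM + 8:00 = 2:48 AM on Oct 5.
Subtract 3 hours and 11 minutes → departure 11:37 PM UTC on Oct 4.
Halifax is UTC−3:00: 11:37 PM − 3:00 = 8:37 PM on Oct 4.

8:37 PM on October 4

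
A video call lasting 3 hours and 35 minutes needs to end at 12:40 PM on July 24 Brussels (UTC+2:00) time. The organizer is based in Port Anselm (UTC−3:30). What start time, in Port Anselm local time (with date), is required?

3:35 AM on July 24

Target end time in UTC: 12:40 PM − 2:00 = 10:40 AM on Jul 24.
Subtract 3 hours 35 minutes → start 7:05 AM UTC on Jul 24.
Port Anselm is UTC−3:30: 7:05 AM − 3:30 = 3:35 AM on Jul 24.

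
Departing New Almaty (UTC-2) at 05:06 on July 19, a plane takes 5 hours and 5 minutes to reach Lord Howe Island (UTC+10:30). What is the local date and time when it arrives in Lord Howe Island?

22:41 on Jul 19

Lord Howe Island is 12:30 ahead of New Almaty.
After 5 hours and 5 minutes it is 10:11 in New Almaty.
Shift by the zone difference: 10:11 + 12:30 = 22:41 on Jul 19 in Lord Howe Island.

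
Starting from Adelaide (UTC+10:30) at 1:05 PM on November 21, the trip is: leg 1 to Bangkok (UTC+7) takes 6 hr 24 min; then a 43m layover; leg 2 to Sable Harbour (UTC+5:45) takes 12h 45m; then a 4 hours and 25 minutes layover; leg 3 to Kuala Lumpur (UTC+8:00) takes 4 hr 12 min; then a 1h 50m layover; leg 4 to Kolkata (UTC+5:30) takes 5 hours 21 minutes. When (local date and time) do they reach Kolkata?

Convert departure to UTC: 1:05 PM − 10:30 = 2:35 AM UTC on Nov 21.
Add 6 hours 24 minutes leg 1 → 8:59 AM UTC.
Add 43 minutes layover in Bangkok → 9:42 AM UTC.
Add 12 hours 45 minutes leg 2 → 10:27 PM UTC.
Add 4 hours 25 minutes layover in Sable Harbour → 2:52 AM UTC (Nov 22).
Add 4 hours and 12 minutes leg 3 → 7:04 AM UTC.
Add 1 hour 50 minutes layover in Kuala Lumpur → 8:54 AM UTC.
Add 5 hours and 21 minutes leg 4 → 2:15 PM UTC.
Kolkata is UTC+5:30, so local arrival = 2:15 PM + 5:30 = 7:45 PM on Nov 22.

7:45 PM on November 22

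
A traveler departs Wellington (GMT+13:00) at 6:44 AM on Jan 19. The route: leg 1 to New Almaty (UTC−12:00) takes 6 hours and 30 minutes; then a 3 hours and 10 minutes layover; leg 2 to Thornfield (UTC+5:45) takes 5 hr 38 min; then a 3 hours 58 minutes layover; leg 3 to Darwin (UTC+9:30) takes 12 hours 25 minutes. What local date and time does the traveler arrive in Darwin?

Convert departure to UTC: 6:44 AM − 13:00 = 5:44 PM UTC on Jan 18.
Add 6 hours and 30 minutes leg 1 → 12:14 AM UTC (Jan 19).
Add 3 hours 10 minutes layover in New Almaty → 3:24 AM UTC.
Add 5 hours 38 minutes leg 2 → 9:02 AM UTC.
Add 3 hours 58 minutes layover in Thornfield → 1:00 PM UTC.
Add 12 hours 25 minutes leg 3 → 1:25 AM UTC (Jan 20).
Darwin is UTC+9:30, so local arrival = 1:25 AM + 9:30 = 10:55 AM on Jan 20.

10:55 AM on January 20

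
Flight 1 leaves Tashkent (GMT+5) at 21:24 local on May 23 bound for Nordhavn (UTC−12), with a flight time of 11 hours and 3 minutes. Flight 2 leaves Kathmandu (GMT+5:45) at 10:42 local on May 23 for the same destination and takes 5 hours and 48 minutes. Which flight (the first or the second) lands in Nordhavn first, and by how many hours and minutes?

Flight 1 in UTC: 21:24 − 5:00 = 16:24 on May 23.
+11 hours 3 minutes → arrive 03:27 UTC on May 24.
Flight 2 in UTC: 10:42 − 5:45 = 04:57 on May 23.
+5 hours and 48 minutes → arrive 10:45 UTC on May 23.
Flight 2 lands earlier by 16 hours 42 minutes.

the second, by 16 hours 42 minutes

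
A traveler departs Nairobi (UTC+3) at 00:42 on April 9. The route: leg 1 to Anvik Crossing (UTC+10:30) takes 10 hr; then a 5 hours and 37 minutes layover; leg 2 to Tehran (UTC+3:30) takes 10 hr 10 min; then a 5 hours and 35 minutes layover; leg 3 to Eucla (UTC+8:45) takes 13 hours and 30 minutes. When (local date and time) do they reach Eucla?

03:19 on Apr 11

Convert departure to UTC: 00:42 − 3:00 = 21:42 UTC on Apr 8.
Add 10 hours leg 1 → 07:42 UTC (Apr 9).
Add 5 hours and 37 minutes layover in Anvik Crossing → 13:19 UTC.
Add 10 hours 10 minutes leg 2 → 23:29 UTC.
Add 5 hours 35 minutes layover in Tehran → 05:04 UTC (Apr 10).
Add 13 hours and 30 minutes leg 3 → 18:34 UTC.
Eucla is UTC+8:45, so local arrival = 18:34 + 8:45 = 03:19 on Apr 11.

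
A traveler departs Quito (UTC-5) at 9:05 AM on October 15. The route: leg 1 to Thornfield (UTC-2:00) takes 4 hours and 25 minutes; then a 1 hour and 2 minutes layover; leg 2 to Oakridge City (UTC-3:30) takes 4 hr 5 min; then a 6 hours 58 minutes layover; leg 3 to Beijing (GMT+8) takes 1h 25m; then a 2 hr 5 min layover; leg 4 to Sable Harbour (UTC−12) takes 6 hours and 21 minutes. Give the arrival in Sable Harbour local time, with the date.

4:26 AM on October 16

Convert departure to UTC: 9:05 AM + 5:00 = 2:05 PM UTC on Oct 15.
Add 4 hours and 25 minutes leg 1 → 6:30 PM UTC.
Add 1 hour and 2 minutes layover in Thornfield → 7:32 PM UTC.
Add 4 hours and 5 minutes leg 2 → 11:37 PM UTC.
Add 6 hours and 58 minutes layover in Oakridge City → 6:35 AM UTC (Oct 16).
Add 1 hour 25 minutes leg 3 → 8:00 AM UTC.
Add 2 hours 5 minutes layover in Beijing → 10:05 AM UTC.
Add 6 hours 21 minutes leg 4 → 4:26 PM UTC.
Sable Harbour is UTC−12:00, so local arrival = 4:26 PM − 12:00 = 4:26 AM on Oct 16.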